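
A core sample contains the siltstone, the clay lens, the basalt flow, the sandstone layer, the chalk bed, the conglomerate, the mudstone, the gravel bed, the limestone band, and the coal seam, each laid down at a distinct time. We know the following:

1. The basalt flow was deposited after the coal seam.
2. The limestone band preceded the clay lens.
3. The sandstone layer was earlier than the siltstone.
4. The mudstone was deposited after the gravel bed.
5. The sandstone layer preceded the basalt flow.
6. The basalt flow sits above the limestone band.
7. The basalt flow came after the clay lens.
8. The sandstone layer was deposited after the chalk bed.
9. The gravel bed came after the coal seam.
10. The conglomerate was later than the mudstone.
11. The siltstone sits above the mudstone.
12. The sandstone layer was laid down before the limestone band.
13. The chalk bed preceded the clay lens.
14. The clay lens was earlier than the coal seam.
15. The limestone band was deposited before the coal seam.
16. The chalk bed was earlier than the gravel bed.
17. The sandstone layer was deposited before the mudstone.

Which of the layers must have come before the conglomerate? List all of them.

Directly stated before the conglomerate: the mudstone.
The chalk bed reaches the conglomerate via the chalk bed → the sandstone layer → the mudstone → the conglomerate.
The clay lens reaches the conglomerate via the clay lens → the coal seam → the gravel bed → the mudstone → the conglomerate.
The coal seam reaches the conglomerate via the coal seam → the gravel bed → the mudstone → the conglomerate.
Likewise the gravel bed, the limestone band, and the sandstone layer each reach the conglomerate by chaining the stated constraints.
No chain forces the siltstone (or any of the others) ahead of the conglomerate.

the chalk bed, the clay lens, the coal seam, the gravel bed, the limestone band, the mudstone, the sandstone layer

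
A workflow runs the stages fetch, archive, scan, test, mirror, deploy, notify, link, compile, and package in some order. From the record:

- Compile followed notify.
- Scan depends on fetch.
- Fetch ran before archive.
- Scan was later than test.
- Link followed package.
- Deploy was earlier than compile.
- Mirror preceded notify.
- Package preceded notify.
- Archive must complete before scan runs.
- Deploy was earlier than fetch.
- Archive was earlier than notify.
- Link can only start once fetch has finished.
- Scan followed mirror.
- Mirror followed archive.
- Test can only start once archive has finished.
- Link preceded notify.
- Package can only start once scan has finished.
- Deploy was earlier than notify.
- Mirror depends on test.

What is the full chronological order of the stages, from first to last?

deploy, fetch, archive, test, mirror, scan, package, link, notify, compile

The constraints fix every adjacent pair, so only one ordering works:
deploy → fetch → archive → test → mirror → scan → package → link → notify → compile.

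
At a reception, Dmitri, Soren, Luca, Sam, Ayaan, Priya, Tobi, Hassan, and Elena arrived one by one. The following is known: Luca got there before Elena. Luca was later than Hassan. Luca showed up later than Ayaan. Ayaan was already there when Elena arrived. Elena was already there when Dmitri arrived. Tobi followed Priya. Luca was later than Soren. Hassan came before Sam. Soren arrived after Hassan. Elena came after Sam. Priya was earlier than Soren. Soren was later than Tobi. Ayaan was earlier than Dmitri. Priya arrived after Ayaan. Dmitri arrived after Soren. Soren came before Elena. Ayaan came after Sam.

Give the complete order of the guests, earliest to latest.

Hassan, Sam, Ayaan, Priya, Tobi, Soren, Luca, Elena, Dmitri

The constraints fix every adjacent pair, so only one ordering works:
Hassan → Sam → Ayaan → Priya → Tobi → Soren → Luca → Elena → Dmitri.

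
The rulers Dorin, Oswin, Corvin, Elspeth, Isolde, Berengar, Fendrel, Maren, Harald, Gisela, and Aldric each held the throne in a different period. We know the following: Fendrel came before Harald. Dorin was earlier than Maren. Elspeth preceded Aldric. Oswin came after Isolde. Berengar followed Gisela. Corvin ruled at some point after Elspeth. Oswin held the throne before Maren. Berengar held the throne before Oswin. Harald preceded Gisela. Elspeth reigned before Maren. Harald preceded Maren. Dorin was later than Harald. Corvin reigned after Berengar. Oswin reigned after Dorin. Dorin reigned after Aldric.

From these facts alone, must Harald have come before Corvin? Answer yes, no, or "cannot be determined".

Chain the constraints: Harald → Gisela → Berengar → Corvin. Each link is directly stated, so Harald comes before Corvin.

yes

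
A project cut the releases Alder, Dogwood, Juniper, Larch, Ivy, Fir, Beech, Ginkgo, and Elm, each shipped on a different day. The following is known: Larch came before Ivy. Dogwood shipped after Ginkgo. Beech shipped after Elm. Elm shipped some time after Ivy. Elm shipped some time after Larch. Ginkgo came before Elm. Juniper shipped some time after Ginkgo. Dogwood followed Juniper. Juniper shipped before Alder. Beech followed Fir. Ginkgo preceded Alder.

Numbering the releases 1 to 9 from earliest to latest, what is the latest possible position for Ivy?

Ivy must come before Beech and Elm — 2 releases forced after it.
Everything else can be placed before Ivy in some valid order, so Ivy can sit as late as position 9 − 2 = 7.

7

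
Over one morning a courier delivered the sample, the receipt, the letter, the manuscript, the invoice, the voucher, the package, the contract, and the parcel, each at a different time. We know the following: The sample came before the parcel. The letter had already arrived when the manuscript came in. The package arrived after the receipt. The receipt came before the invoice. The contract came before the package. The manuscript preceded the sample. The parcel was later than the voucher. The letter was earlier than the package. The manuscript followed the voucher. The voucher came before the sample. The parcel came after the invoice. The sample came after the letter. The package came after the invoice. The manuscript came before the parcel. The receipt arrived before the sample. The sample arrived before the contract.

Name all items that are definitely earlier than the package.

Directly stated before the package: the contract, the invoice, the letter, and the receipt.
The manuscript reaches the package via the manuscript → the sample → the contract → the package.
The sample reaches the package via the sample → the contract → the package.
The voucher reaches the package via the voucher → the sample → the contract → the package.

the contract, the invoice, the letter, the manuscript, the receipt, the sample, the voucher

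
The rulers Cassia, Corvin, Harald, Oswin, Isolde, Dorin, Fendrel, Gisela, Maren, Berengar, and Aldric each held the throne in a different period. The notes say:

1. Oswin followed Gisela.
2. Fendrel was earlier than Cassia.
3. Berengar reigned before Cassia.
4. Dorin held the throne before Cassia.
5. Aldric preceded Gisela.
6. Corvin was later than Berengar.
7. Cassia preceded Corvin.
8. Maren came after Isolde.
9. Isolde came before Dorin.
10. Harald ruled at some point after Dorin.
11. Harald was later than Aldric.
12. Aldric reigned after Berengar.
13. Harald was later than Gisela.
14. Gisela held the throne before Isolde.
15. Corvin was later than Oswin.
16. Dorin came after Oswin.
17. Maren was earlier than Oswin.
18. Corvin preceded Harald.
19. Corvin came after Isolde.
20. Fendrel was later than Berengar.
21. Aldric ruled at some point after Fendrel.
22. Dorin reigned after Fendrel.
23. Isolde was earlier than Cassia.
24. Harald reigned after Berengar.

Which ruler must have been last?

Every other ruler has a chain of constraints placing them before Harald, so Harald is last.

Harald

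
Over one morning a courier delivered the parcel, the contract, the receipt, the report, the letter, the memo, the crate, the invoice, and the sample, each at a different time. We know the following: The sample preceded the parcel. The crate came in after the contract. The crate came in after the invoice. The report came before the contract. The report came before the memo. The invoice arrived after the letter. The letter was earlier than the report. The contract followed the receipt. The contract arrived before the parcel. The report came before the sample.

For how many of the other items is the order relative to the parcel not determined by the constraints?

Forced before the parcel: the contract, the letter, the receipt, the report, and the sample.
That leaves the crate, the invoice, and the memo with no forced order relative to the parcel — 3.

3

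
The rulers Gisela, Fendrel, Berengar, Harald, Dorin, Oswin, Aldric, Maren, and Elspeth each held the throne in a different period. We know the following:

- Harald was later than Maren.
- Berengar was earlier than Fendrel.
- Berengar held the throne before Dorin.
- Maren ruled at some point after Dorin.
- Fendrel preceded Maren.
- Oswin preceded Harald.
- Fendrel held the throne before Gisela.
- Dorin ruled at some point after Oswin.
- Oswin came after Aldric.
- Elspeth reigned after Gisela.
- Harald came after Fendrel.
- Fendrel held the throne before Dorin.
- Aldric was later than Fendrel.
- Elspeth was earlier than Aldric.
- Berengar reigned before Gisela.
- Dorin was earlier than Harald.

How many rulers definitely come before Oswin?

5

Directly stated before Oswin: Aldric.
Berengar reaches Oswin via Berengar → Fendrel → Aldric → Oswin.
Elspeth reaches Oswin via Elspeth → Aldric → Oswin.
Fendrel reaches Oswin via Fendrel → Aldric → Oswin.
Likewise Gisela reaches Oswin by chaining the stated constraints.
That's Aldric, Berengar, Elspeth, Fendrel, and Gisela — 5 in all.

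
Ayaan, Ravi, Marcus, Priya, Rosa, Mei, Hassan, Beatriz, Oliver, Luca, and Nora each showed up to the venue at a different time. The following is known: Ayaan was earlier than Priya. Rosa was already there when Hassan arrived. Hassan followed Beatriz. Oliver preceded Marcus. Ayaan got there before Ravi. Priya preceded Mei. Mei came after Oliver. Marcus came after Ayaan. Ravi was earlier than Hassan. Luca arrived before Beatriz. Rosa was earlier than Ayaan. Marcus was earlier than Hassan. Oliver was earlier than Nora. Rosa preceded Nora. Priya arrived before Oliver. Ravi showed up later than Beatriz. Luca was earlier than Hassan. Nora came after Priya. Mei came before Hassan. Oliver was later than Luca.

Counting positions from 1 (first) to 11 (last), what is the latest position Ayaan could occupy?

4

Ayaan must come before Hassan, Marcus, Mei, Nora, Oliver, Priya, and Ravi — 7 guests forced after them.
Everything else can be placed before Ayaan in some valid order, so Ayaan can sit as late as position 11 − 7 = 4.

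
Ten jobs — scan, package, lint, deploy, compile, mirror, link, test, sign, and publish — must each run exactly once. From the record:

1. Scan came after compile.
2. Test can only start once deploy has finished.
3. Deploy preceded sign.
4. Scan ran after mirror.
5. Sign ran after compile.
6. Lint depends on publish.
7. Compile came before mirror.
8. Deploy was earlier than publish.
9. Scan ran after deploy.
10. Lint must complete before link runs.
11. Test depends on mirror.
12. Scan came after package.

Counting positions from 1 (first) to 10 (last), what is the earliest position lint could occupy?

3

Deploy and publish must both come before lint — 2 forced predecessors.
Nothing else is forced ahead of lint, so its earliest slot is position 2 + 1 = 3.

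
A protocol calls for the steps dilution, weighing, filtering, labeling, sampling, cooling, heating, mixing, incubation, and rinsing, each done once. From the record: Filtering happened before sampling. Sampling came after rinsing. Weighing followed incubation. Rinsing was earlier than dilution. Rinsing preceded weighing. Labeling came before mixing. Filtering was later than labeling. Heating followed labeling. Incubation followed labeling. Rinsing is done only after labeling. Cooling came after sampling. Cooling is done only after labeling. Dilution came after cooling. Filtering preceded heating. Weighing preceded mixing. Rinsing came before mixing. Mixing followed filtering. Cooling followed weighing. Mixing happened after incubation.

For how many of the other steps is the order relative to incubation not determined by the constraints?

Forced before incubation: labeling; forced after incubation: cooling, dilution, mixing, and weighing.
That leaves filtering, heating, rinsing, and sampling with no forced order relative to incubation — 4.

4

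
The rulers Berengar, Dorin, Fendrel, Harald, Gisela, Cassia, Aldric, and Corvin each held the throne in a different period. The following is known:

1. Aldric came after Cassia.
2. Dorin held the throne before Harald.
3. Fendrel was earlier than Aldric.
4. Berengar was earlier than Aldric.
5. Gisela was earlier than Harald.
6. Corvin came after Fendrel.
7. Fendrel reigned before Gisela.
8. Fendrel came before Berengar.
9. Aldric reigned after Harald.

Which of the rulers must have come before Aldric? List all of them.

Directly stated before Aldric: Berengar, Cassia, Fendrel, and Harald.
Dorin reaches Aldric via Dorin → Harald → Aldric.
Gisela reaches Aldric via Gisela → Harald → Aldric.
No chain forces Corvin ahead of Aldric.

Berengar, Cassia, Dorin, Fendrel, Gisela, Harald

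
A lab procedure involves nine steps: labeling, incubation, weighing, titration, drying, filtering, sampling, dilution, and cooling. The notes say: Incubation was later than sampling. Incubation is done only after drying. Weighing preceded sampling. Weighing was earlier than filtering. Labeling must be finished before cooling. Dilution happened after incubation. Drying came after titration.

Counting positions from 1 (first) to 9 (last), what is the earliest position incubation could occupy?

Drying, sampling, titration, and weighing must all come before incubation — 4 forced predecessors.
Nothing else is forced ahead of incubation, so its earliest slot is position 4 + 1 = 5.

5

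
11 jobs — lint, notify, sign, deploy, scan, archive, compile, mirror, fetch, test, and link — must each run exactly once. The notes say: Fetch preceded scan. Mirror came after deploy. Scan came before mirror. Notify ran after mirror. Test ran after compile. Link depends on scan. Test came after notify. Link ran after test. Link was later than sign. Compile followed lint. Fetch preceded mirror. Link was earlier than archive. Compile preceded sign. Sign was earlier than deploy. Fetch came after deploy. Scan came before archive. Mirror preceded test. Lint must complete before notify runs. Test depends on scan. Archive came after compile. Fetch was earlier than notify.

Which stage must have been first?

Lint has a chain of constraints placing it before every other stage, so lint must be first.

lint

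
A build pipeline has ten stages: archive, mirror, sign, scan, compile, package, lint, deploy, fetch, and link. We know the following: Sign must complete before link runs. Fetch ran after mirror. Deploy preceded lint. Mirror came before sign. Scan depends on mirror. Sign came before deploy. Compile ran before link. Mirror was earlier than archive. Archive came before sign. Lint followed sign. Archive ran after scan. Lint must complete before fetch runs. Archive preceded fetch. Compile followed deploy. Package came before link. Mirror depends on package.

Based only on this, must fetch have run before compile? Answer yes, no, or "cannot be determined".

cannot be determined

No chain of stated constraints runs from fetch to compile, and none runs from compile to fetch either.
So the relative order of fetch and compile is not fixed by the given facts.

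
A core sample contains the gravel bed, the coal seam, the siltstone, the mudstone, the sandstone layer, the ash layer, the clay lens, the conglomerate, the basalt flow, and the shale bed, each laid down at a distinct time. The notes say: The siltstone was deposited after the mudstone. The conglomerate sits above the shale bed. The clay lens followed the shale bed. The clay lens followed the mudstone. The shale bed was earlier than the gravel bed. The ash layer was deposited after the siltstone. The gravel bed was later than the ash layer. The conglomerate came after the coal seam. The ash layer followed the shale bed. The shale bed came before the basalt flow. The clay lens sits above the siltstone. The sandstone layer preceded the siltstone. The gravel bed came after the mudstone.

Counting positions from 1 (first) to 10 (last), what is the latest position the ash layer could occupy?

9

The ash layer must come before the gravel bed — 1 layer forced after it.
Everything else can be placed before the ash layer in some valid order, so the ash layer can sit as late as position 10 − 1 = 9.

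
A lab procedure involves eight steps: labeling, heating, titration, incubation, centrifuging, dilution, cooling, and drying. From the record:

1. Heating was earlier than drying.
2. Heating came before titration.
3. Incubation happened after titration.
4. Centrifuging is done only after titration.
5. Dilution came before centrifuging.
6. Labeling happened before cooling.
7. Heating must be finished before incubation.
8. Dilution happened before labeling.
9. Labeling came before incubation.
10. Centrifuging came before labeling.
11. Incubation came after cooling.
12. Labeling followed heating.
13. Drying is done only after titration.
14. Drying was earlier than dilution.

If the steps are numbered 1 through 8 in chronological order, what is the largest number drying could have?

3

Drying must come before centrifuging, cooling, dilution, incubation, and labeling — 5 steps forced after it.
Everything else can be placed before drying in some valid order, so drying can sit as late as position 8 − 5 = 3.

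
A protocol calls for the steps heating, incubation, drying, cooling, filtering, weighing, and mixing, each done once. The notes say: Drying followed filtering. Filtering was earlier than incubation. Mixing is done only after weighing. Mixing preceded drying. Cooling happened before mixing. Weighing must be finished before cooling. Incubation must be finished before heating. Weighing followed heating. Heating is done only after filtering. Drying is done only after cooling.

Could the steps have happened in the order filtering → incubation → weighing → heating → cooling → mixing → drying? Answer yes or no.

no

The constraints require heating before weighing, but in the proposed sequence weighing appears ahead of heating. That one violation is enough.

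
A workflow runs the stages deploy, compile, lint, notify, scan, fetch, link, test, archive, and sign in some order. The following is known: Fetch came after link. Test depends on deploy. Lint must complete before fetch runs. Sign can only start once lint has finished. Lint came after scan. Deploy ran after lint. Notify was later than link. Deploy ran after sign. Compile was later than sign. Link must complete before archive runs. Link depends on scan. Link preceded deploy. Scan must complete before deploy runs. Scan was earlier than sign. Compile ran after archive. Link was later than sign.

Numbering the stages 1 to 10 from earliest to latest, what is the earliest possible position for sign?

3

Lint and scan must both come before sign — 2 forced predecessors.
Nothing else is forced ahead of sign, so its earliest slot is position 2 + 1 = 3.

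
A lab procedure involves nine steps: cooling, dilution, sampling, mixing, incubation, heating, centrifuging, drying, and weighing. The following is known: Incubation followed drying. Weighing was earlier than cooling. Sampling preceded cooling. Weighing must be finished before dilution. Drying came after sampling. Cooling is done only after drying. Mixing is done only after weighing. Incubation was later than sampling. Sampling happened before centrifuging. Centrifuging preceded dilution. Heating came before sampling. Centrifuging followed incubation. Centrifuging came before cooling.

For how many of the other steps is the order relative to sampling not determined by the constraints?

Forced before sampling: heating; forced after sampling: centrifuging, cooling, dilution, drying, and incubation.
That leaves mixing and weighing with no forced order relative to sampling — 2.

2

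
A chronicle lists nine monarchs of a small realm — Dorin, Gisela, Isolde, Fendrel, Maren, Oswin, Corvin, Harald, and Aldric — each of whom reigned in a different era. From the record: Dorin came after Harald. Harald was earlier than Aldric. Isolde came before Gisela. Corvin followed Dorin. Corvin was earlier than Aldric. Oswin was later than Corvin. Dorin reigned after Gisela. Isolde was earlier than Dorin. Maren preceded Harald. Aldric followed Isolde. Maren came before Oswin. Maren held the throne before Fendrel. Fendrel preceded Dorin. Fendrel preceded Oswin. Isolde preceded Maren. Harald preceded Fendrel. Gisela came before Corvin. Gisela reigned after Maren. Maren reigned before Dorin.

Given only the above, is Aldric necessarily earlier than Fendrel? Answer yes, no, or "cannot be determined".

no

Tracing the constraints gives Fendrel → Dorin → Corvin → Aldric, so Fendrel must come before Aldric.
That means Aldric cannot be before Fendrel.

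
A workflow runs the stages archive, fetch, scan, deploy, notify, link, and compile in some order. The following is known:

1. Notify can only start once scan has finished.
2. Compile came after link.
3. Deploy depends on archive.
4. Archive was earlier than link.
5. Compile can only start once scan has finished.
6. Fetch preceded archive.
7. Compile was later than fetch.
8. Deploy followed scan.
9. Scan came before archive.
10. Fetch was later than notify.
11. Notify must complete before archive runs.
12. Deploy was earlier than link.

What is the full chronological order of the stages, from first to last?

The constraints fix every adjacent pair, so only one ordering works:
scan → notify → fetch → archive → deploy → link → compile.

scan, notify, fetch, archive, deploy, link, compile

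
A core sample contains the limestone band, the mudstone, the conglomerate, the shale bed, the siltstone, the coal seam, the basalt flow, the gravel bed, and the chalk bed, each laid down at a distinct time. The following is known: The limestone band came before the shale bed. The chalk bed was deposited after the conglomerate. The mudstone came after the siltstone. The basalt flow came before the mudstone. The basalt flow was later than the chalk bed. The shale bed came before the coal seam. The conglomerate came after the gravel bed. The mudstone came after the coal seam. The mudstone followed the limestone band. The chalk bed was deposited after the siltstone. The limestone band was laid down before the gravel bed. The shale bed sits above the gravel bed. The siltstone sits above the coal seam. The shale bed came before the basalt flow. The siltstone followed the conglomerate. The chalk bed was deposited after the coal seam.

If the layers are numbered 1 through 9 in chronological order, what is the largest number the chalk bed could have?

The chalk bed must come before the basalt flow and the mudstone — 2 layers forced after it.
Everything else can be placed before the chalk bed in some valid order, so the chalk bed can sit as late as position 9 − 2 = 7.

7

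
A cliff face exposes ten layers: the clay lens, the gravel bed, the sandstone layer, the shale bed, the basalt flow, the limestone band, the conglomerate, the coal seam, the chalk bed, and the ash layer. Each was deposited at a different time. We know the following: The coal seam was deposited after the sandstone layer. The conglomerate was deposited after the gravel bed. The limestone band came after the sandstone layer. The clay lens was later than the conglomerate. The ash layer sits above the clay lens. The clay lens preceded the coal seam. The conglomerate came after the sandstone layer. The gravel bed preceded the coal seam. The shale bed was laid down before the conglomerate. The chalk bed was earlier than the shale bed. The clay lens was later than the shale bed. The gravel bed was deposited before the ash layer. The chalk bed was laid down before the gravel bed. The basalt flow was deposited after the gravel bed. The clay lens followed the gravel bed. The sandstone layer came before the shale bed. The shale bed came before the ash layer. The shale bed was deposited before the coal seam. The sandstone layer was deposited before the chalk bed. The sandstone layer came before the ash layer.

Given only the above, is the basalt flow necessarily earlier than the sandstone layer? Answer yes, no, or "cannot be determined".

Tracing the constraints gives the sandstone layer → the chalk bed → the gravel bed → the basalt flow, so the sandstone layer must come before the basalt flow.
That means the basalt flow cannot be before the sandstone layer.

no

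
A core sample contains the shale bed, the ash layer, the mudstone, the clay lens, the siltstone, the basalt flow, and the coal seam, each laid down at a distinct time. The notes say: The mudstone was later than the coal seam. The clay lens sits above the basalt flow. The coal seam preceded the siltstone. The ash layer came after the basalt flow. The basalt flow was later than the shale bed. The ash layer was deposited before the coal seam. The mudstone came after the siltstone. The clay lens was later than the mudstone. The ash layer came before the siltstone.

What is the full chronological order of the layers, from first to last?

the shale bed, the basalt flow, the ash layer, the coal seam, the siltstone, the mudstone, the clay lens

The constraints fix every adjacent pair, so only one ordering works:
the shale bed → the basalt flow → the ash layer → the coal seam → the siltstone → the mudstone → the clay lens.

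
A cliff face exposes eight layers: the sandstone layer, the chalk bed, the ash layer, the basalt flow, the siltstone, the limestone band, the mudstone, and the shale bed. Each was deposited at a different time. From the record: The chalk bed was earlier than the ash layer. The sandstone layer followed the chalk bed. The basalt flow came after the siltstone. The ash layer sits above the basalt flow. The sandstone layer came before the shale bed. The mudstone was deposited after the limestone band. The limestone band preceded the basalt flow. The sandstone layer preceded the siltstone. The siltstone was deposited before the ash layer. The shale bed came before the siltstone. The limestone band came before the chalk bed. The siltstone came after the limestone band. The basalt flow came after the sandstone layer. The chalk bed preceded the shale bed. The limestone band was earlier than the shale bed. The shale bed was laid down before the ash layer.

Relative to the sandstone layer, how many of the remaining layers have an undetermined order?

1

Forced before the sandstone layer: the chalk bed and the limestone band; forced after the sandstone layer: the ash layer, the basalt flow, the shale bed, and the siltstone.
That leaves the mudstone with no forced order relative to the sandstone layer — 1.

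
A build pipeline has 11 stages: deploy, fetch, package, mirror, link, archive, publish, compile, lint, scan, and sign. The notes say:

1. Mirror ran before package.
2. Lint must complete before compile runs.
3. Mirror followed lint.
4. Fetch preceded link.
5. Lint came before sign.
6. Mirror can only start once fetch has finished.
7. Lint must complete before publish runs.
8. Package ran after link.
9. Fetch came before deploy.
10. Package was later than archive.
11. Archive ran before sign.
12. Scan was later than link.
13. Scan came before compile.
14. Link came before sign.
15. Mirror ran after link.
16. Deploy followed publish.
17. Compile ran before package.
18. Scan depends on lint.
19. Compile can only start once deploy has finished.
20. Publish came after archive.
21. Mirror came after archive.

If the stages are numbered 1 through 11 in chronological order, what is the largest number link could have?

6

Link must come before compile, mirror, package, scan, and sign — 5 stages forced after it.
Everything else can be placed before link in some valid order, so link can sit as late as position 11 − 5 = 6.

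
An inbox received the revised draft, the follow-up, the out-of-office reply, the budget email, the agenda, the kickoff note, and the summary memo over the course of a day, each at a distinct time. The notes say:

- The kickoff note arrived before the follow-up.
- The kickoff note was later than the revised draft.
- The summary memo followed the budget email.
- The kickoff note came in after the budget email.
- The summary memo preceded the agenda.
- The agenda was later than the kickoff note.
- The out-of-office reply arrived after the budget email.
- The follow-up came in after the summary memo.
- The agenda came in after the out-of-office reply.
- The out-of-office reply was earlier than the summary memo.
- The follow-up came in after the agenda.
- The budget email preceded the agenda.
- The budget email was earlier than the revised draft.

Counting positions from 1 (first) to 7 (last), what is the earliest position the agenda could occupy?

6

The budget email, the kickoff note, the out-of-office reply, the revised draft, and the summary memo must all come before the agenda — 5 forced predecessors.
Nothing else is forced ahead of the agenda, so its earliest slot is position 5 + 1 = 6.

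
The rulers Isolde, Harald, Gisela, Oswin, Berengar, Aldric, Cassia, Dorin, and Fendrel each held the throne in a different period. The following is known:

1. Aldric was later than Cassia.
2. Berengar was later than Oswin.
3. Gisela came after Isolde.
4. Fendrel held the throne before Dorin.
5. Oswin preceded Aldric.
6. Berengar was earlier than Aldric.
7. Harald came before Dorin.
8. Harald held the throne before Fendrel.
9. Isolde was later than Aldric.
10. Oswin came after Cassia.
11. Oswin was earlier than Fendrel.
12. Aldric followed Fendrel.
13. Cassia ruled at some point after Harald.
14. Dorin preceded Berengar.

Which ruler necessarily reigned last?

Every other ruler has a chain of constraints placing them before Gisela, so Gisela is last.

Gisela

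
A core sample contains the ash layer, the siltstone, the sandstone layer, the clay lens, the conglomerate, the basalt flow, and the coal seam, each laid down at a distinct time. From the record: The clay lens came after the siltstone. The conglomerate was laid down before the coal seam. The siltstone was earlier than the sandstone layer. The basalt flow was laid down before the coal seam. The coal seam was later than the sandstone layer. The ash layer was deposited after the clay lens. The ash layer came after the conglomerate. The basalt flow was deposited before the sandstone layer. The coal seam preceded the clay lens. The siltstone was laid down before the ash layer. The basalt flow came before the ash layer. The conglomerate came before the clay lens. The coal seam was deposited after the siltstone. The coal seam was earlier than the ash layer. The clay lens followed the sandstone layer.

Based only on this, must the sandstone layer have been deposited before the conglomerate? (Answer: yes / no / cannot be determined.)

cannot be determined

No chain of stated constraints runs from the sandstone layer to the conglomerate, and none runs from the conglomerate to the sandstone layer either.
So the relative order of the sandstone layer and the conglomerate is not fixed by the given facts.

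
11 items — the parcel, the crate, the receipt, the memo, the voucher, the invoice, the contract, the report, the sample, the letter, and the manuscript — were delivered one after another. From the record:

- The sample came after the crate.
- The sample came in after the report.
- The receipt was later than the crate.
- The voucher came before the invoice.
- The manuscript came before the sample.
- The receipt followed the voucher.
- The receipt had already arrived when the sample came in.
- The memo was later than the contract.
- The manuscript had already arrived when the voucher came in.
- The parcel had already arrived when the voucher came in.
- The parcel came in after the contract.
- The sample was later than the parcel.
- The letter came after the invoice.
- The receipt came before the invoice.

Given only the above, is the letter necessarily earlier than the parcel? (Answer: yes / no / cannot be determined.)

no

Tracing the constraints gives the parcel → the voucher → the invoice → the letter, so the parcel must come before the letter.
That means the letter cannot be before the parcel.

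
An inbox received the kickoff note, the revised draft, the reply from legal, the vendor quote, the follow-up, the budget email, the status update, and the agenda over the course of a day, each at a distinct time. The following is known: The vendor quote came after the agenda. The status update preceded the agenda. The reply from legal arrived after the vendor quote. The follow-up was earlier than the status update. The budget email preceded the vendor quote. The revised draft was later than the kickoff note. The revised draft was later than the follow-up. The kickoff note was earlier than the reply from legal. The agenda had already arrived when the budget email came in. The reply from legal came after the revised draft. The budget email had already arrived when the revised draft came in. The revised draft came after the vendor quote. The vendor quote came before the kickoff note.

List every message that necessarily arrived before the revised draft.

the agenda, the budget email, the follow-up, the kickoff note, the status update, the vendor quote

Directly stated before the revised draft: the budget email, the follow-up, the kickoff note, and the vendor quote.
The agenda reaches the revised draft via the agenda → the budget email → the revised draft.
The status update reaches the revised draft via the status update → the agenda → the budget email → the revised draft.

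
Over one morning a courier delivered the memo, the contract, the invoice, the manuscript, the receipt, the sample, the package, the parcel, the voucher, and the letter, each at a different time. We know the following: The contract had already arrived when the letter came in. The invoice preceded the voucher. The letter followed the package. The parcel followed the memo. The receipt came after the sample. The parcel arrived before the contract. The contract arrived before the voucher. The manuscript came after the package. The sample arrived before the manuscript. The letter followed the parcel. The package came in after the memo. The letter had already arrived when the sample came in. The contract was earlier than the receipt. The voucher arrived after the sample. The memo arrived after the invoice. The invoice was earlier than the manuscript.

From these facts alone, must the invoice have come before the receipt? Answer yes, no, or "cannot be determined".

Chain the constraints: the invoice → the memo → the parcel → the contract → the receipt. Each link is directly stated, so the invoice comes before the receipt.

yes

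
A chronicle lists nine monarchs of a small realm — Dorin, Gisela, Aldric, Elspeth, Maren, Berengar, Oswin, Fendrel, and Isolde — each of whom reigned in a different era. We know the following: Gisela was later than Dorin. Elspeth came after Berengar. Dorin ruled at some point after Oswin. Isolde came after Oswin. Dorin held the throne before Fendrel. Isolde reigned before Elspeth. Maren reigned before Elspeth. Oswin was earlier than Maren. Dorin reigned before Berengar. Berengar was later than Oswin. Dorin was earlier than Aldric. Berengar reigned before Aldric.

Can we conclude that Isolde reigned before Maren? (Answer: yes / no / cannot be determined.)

No chain of stated constraints runs from Isolde to Maren, and none runs from Maren to Isolde either.
So the relative order of Isolde and Maren is not fixed by the given facts.

cannot be determined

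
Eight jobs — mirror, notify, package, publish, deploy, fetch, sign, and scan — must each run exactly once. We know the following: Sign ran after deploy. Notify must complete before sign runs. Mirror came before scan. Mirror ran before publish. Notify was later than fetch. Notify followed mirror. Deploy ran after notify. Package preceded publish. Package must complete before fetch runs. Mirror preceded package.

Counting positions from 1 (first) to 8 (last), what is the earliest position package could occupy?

Mirror must come before package — 1 forced predecessor.
Nothing else is forced ahead of package, so its earliest slot is position 1 + 1 = 2.

2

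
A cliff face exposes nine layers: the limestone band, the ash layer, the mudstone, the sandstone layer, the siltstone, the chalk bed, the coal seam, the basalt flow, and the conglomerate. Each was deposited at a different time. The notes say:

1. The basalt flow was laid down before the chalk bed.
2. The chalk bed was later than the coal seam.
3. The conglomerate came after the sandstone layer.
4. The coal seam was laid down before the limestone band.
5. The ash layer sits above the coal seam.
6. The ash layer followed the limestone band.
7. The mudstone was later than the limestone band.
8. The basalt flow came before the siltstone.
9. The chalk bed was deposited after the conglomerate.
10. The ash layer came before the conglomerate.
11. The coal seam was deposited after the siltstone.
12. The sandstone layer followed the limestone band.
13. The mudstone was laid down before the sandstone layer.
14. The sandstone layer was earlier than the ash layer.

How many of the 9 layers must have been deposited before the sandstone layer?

Directly stated before the sandstone layer: the limestone band and the mudstone.
The basalt flow reaches the sandstone layer via the basalt flow → the siltstone → the coal seam → the limestone band → the sandstone layer.
The coal seam reaches the sandstone layer via the coal seam → the limestone band → the sandstone layer.
The siltstone reaches the sandstone layer via the siltstone → the coal seam → the limestone band → the sandstone layer.
No chain forces the conglomerate (or any of the others) ahead of the sandstone layer.
That's the basalt flow, the coal seam, the limestone band, the mudstone, and the siltstone — 5 in all.

5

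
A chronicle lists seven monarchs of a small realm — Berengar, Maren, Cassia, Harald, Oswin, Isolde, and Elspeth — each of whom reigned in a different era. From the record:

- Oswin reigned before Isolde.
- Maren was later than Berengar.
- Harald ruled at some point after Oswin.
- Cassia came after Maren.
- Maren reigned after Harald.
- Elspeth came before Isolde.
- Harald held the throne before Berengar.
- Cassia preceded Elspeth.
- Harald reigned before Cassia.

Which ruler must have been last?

Every other ruler has a chain of constraints placing them before Isolde, so Isolde is last.

Isolde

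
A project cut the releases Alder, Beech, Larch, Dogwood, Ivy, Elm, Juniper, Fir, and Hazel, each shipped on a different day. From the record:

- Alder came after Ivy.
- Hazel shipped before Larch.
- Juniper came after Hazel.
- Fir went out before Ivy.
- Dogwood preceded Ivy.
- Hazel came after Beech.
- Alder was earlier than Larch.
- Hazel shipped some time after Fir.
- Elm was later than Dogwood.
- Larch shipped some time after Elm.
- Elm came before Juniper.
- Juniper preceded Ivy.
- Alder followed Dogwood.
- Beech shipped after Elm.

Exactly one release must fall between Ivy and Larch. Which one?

Alder

Tracing the constraints gives Ivy → Alder → Larch, so Alder sits after Ivy and before Larch.
No other release is forced both after Ivy and before Larch.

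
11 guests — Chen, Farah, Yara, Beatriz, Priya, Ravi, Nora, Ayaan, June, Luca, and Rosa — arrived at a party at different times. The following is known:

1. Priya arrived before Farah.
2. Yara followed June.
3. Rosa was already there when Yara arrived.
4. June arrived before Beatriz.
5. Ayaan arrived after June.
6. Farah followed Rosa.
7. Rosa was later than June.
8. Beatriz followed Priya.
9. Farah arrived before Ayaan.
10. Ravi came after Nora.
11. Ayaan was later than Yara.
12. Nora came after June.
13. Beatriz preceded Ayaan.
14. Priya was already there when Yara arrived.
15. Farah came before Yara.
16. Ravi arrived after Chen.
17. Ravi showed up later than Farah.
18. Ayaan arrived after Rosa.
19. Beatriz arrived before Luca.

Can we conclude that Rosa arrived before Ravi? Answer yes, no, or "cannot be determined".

Chain the constraints: Rosa → Farah → Ravi. Each link is directly stated, so Rosa comes before Ravi.

yes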